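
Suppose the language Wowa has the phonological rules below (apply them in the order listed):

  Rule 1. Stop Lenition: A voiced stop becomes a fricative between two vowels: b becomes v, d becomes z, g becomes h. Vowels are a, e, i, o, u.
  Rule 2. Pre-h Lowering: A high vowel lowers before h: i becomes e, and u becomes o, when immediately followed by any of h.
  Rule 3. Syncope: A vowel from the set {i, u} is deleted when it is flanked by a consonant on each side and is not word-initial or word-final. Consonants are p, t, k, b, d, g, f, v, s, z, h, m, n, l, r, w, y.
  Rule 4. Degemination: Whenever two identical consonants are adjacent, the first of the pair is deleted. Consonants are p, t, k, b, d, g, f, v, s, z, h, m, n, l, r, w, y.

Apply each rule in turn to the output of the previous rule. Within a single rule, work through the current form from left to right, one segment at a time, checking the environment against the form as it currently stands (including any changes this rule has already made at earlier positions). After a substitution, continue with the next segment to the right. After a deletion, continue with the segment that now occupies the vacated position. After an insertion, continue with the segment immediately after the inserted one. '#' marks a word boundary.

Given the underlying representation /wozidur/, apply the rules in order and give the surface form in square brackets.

Rule 1 Stop Lenition: [wozidur] → [wozizur]
Rule 2 Pre-h Lowering: no change — [wozizur]
Rule 3 Syncope: [wozizur] → [wozzr]
Rule 4 Degemination: [wozzr] → [wozr]

[wozr]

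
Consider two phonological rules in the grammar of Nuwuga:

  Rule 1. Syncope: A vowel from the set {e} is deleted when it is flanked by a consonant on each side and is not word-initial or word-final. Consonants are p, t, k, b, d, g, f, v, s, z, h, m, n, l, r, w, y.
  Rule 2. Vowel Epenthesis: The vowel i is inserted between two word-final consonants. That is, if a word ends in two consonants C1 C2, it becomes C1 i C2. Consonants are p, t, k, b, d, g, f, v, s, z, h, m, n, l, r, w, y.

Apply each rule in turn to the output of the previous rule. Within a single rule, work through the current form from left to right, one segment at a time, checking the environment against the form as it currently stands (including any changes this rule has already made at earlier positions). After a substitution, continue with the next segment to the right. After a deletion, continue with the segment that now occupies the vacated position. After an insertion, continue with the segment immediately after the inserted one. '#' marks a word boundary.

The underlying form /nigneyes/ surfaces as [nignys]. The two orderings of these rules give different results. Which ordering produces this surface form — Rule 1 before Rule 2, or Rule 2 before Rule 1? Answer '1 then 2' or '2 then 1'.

2 then 1

Order 1 then 2:
  1 Syncope: [nigneyes] → [nignys]
  2 Vowel Epenthesis: [nignys] → [nignyis]
  result: [nignyis]
Order 2 then 1:
  2 Vowel Epenthesis: no change — [nigneyes]
  1 Syncope: [nigneyes] → [nignys]
  result: [nignys]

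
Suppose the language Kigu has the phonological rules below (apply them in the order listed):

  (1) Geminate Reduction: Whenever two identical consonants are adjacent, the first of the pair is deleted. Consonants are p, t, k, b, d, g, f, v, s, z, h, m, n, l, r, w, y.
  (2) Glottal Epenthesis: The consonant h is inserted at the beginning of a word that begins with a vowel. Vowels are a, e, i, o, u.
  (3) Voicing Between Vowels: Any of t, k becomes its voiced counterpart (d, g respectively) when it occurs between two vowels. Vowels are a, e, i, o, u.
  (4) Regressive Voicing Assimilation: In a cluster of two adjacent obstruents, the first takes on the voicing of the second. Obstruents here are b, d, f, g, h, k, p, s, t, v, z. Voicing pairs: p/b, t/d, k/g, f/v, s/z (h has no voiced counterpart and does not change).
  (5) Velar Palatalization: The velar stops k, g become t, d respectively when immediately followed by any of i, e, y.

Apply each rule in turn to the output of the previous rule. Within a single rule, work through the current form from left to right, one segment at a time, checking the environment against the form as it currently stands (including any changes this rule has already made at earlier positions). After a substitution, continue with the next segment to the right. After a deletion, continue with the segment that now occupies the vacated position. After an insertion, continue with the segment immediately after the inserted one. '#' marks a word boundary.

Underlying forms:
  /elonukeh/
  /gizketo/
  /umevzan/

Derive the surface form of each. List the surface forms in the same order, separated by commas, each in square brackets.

/elonukeh/:
  (1) Geminate Reduction: no change — [elonukeh]
  (2) Glottal Epenthesis: [elonukeh] → [helonukeh]
  (3) Voicing Between Vowels: [helonukeh] → [helonugeh]
  (4) Regressive Voicing Assimilation: no change — [helonugeh]
  (5) Velar Palatalization: [helonugeh] → [helonudeh]
/gizketo/:
  (1) Geminate Reduction: no change — [gizketo]
  (2) Glottal Epenthesis: no change — [gizketo]
  (3) Voicing Between Vowels: [gizketo] → [gizkedo]
  (4) Regressive Voicing Assimilation: [gizkedo] → [giskedo]
  (5) Velar Palatalization: [giskedo] → [distedo]
/umevzan/:
  (1) Geminate Reduction: no change — [umevzan]
  (2) Glottal Epenthesis: [umevzan] → [humevzan]
  (3) Voicing Between Vowels: no change — [humevzan]
  (4) Regressive Voicing Assimilation: no change — [humevzan]
  (5) Velar Palatalization: no change — [humevzan]

[helonudeh], [distedo], [humevzan]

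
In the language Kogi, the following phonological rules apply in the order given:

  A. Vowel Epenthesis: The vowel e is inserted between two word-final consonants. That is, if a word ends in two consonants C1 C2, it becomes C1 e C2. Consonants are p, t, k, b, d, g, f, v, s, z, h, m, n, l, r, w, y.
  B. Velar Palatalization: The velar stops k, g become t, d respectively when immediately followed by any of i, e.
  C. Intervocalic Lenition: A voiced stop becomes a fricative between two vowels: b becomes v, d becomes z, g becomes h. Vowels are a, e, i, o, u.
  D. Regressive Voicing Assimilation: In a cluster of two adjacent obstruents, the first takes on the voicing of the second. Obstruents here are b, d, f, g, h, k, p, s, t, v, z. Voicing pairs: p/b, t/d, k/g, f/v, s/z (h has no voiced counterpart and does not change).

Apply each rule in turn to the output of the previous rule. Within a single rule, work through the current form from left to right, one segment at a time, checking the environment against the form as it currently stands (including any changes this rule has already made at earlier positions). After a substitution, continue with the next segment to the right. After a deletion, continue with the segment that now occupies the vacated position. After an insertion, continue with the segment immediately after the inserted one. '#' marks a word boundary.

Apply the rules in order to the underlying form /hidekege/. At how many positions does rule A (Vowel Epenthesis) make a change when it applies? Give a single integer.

A Vowel Epenthesis: no change — [hidekege]
B Velar Palatalization: [hidekege] → [hidetede]
C Intervocalic Lenition: [hidetede] → [hizeteze]
D Regressive Voicing Assimilation: no change — [hizeteze]
Rule A changed 0 position(s).

0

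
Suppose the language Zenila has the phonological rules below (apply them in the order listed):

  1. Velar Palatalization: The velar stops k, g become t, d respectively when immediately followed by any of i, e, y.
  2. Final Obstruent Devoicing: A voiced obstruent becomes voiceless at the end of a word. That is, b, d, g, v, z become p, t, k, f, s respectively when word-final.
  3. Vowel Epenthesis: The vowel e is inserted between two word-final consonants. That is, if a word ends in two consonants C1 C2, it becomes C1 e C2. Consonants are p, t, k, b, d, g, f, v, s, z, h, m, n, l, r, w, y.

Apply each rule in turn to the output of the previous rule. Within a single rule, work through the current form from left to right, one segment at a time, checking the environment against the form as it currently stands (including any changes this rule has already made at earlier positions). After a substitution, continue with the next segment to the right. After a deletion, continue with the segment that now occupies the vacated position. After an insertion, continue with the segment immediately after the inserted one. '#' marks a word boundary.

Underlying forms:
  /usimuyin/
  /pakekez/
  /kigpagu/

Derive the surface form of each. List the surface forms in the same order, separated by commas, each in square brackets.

/usimuyin/:
  1 Velar Palatalization: no change — [usimuyin]
  2 Final Obstruent Devoicing: no change — [usimuyin]
  3 Vowel Epenthesis: no change — [usimuyin]
/pakekez/:
  1 Velar Palatalization: [pakekez] → [patetez]
  2 Final Obstruent Devoicing: [patetez] → [patetes]
  3 Vowel Epenthesis: no change — [patetes]
/kigpagu/:
  1 Velar Palatalization: [kigpagu] → [tigpagu]
  2 Final Obstruent Devoicing: no change — [tigpagu]
  3 Vowel Epenthesis: no change — [tigpagu]

[usimuyin], [patetes], [tigpagu]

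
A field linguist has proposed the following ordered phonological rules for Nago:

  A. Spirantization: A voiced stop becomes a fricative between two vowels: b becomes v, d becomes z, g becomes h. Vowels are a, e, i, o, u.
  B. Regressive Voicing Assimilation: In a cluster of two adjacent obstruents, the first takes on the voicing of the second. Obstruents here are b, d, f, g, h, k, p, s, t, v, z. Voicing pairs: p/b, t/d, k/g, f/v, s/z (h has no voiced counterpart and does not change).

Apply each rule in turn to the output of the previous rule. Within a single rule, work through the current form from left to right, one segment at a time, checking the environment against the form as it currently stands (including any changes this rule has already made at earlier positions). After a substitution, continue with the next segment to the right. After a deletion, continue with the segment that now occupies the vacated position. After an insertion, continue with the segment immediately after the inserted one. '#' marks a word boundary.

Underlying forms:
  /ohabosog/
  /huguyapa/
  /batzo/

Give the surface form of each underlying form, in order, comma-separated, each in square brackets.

[ohavosog], [huhuyapa], [badzo]

/ohabosog/:
  A Spirantization: [ohabosog] → [ohavosog]
  B Regressive Voicing Assimilation: no change — [ohavosog]
/huguyapa/:
  A Spirantization: [huguyapa] → [huhuyapa]
  B Regressive Voicing Assimilation: no change — [huhuyapa]
/batzo/:
  A Spirantization: no change — [batzo]
  B Regressive Voicing Assimilation: [batzo] → [badzo]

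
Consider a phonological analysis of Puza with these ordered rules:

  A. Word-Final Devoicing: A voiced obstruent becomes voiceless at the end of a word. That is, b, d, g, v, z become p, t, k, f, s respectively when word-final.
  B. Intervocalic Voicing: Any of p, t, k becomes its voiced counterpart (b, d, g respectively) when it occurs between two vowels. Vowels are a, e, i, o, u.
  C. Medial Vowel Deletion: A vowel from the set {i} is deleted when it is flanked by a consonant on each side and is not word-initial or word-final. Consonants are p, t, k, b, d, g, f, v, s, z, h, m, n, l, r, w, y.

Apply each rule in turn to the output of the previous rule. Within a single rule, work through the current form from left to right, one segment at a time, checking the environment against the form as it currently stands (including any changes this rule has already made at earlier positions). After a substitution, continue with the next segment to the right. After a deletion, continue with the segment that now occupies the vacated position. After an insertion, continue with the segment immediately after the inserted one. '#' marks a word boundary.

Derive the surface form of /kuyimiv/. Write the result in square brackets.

[kuymf]

A Word-Final Devoicing: [kuyimiv] → [kuyimif]
B Intervocalic Voicing: no change — [kuyimif]
C Medial Vowel Deletion: [kuyimif] → [kuymf]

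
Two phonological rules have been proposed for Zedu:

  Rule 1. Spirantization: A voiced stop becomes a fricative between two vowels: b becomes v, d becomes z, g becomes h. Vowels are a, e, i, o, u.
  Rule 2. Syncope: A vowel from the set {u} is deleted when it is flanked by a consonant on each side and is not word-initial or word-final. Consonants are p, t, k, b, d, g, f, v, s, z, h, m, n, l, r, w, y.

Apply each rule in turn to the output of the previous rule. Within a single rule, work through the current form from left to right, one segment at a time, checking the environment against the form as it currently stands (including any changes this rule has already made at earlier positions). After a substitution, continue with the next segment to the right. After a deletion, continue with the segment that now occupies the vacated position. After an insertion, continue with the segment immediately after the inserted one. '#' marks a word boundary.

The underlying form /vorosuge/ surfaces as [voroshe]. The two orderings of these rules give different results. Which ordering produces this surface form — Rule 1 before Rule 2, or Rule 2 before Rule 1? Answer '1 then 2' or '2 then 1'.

1 then 2

Order 1 then 2:
  1 Spirantization: [vorosuge] → [vorosuhe]
  2 Syncope: [vorosuhe] → [voroshe]
  result: [voroshe]
Order 2 then 1:
  2 Syncope: [vorosuge] → [vorosge]
  1 Spirantization: no change — [vorosge]
  result: [vorosge]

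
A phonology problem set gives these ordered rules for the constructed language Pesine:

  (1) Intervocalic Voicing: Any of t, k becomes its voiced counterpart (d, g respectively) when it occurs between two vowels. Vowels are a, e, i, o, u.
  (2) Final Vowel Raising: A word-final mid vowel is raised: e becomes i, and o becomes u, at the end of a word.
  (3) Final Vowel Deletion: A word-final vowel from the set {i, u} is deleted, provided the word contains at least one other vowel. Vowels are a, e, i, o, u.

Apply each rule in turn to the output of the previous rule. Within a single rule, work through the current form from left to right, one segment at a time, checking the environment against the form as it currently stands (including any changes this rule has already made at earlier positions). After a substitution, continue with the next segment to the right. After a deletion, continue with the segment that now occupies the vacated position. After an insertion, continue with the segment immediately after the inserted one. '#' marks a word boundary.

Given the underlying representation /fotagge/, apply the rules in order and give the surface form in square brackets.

[fodagg]

(1) Intervocalic Voicing: [fotagge] → [fodagge]
(2) Final Vowel Raising: [fodagge] → [fodaggi]
(3) Final Vowel Deletion: [fodaggi] → [fodagg]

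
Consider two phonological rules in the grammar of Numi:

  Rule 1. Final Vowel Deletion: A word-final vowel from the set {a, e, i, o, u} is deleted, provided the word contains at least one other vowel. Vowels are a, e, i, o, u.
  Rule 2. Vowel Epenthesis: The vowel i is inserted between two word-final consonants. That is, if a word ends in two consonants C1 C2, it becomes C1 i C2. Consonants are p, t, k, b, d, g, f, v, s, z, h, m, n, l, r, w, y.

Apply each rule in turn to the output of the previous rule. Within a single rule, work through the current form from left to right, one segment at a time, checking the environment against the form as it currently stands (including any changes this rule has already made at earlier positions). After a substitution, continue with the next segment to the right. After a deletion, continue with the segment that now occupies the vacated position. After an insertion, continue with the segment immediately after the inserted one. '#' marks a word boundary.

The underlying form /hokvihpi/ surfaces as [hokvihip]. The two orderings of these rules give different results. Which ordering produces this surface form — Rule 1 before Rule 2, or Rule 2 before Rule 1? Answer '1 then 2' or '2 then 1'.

1 then 2

Order 1 then 2:
  1 Final Vowel Deletion: [hokvihpi] → [hokvihp]
  2 Vowel Epenthesis: [hokvihp] → [hokvihip]
  result: [hokvihip]
Order 2 then 1:
  2 Vowel Epenthesis: no change — [hokvihpi]
  1 Final Vowel Deletion: [hokvihpi] → [hokvihp]
  result: [hokvihp]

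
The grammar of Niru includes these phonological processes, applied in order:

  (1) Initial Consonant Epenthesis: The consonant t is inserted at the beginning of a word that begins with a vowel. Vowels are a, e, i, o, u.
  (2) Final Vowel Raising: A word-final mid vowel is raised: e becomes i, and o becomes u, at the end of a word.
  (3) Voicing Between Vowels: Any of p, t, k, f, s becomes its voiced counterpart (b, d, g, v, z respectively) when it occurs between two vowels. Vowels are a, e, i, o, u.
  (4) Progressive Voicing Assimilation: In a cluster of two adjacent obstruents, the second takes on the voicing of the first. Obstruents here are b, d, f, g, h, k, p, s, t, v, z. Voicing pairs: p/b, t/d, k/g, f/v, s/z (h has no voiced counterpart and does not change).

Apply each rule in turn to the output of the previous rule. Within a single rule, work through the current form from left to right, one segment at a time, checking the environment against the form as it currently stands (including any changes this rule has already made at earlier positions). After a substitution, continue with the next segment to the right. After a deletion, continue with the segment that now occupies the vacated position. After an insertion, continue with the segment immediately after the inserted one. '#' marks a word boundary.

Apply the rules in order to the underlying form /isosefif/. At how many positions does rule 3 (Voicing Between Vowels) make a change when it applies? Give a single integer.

3

(1) Initial Consonant Epenthesis: [isosefif] → [tisosefif]
(2) Final Vowel Raising: no change — [tisosefif]
(3) Voicing Between Vowels: [tisosefif] → [tizozevif]
(4) Progressive Voicing Assimilation: no change — [tizozevif]
Rule 3 changed 3 position(s).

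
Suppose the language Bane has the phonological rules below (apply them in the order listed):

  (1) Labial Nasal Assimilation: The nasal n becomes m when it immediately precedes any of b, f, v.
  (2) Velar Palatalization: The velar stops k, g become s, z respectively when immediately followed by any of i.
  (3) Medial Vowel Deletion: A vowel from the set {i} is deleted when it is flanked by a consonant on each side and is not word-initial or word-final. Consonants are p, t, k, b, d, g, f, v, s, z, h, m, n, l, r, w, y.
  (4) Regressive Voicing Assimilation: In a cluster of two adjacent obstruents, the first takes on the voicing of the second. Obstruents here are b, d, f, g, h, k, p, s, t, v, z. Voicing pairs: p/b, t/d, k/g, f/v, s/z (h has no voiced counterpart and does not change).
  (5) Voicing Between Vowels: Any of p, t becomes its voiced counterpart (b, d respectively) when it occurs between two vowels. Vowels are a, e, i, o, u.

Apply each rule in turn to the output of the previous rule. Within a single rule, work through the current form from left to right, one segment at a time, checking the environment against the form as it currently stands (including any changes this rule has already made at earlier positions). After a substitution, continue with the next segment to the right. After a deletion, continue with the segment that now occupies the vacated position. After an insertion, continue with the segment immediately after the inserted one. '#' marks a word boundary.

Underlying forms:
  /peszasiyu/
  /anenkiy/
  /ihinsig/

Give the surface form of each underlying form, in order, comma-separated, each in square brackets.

/peszasiyu/:
  (1) Labial Nasal Assimilation: no change — [peszasiyu]
  (2) Velar Palatalization: no change — [peszasiyu]
  (3) Medial Vowel Deletion: [peszasiyu] → [peszasyu]
  (4) Regressive Voicing Assimilation: [peszasyu] → [pezzasyu]
  (5) Voicing Between Vowels: no change — [pezzasyu]
/anenkiy/:
  (1) Labial Nasal Assimilation: no change — [anenkiy]
  (2) Velar Palatalization: [anenkiy] → [anensiy]
  (3) Medial Vowel Deletion: [anensiy] → [anensy]
  (4) Regressive Voicing Assimilation: no change — [anensy]
  (5) Voicing Between Vowels: no change — [anensy]
/ihinsig/:
  (1) Labial Nasal Assimilation: no change — [ihinsig]
  (2) Velar Palatalization: no change — [ihinsig]
  (3) Medial Vowel Deletion: [ihinsig] → [ihnsg]
  (4) Regressive Voicing Assimilation: [ihnsg] → [ihnzg]
  (5) Voicing Between Vowels: no change — [ihnzg]

[pezzasyu], [anensy], [ihnzg]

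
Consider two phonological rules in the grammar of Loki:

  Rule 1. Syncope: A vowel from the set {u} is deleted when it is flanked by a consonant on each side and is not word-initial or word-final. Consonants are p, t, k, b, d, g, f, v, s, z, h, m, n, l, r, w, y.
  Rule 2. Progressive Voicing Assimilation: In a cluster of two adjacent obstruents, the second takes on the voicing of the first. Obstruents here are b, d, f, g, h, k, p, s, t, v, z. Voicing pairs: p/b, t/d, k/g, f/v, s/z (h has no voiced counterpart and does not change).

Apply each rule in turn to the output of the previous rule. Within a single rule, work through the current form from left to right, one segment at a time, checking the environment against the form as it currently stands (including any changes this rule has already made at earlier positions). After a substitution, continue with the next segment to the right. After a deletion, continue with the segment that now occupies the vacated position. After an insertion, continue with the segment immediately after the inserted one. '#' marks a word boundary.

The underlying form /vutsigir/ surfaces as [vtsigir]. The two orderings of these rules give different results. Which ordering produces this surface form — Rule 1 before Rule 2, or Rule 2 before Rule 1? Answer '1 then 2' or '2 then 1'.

Order 1 then 2:
  1 Syncope: [vutsigir] → [vtsigir]
  2 Progressive Voicing Assimilation: [vtsigir] → [vdzigir]
  result: [vdzigir]
Order 2 then 1:
  2 Progressive Voicing Assimilation: no change — [vutsigir]
  1 Syncope: [vutsigir] → [vtsigir]
  result: [vtsigir]

2 then 1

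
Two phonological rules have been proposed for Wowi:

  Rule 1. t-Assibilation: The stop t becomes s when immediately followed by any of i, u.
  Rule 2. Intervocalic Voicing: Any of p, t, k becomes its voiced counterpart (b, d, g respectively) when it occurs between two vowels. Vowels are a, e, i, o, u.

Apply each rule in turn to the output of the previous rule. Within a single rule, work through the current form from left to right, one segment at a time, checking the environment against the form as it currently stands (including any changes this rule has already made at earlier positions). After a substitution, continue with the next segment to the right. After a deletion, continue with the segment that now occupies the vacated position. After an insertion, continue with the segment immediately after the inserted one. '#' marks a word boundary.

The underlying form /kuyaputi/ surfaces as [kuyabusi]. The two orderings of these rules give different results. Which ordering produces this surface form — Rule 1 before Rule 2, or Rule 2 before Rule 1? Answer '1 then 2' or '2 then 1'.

1 then 2

Order 1 then 2:
  1 t-Assibilation: [kuyaputi] → [kuyapusi]
  2 Intervocalic Voicing: [kuyapusi] → [kuyabusi]
  result: [kuyabusi]
Order 2 then 1:
  2 Intervocalic Voicing: [kuyaputi] → [kuyabudi]
  1 t-Assibilation: no change — [kuyabudi]
  result: [kuyabudi]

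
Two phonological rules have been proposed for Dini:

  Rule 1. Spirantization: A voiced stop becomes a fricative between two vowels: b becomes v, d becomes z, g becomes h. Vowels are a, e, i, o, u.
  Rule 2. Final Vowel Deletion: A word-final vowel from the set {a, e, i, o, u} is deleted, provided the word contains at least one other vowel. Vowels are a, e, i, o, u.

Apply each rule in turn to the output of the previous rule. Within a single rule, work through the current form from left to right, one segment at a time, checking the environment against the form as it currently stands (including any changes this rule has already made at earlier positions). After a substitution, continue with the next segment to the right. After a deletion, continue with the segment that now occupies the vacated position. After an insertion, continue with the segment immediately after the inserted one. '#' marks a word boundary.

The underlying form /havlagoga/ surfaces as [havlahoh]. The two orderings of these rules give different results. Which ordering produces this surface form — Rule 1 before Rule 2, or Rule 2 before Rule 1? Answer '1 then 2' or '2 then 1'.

1 then 2

Order 1 then 2:
  1 Spirantization: [havlagoga] → [havlahoha]
  2 Final Vowel Deletion: [havlahoha] → [havlahoh]
  result: [havlahoh]
Order 2 then 1:
  2 Final Vowel Deletion: [havlagoga] → [havlagog]
  1 Spirantization: [havlagog] → [havlahog]
  result: [havlahog]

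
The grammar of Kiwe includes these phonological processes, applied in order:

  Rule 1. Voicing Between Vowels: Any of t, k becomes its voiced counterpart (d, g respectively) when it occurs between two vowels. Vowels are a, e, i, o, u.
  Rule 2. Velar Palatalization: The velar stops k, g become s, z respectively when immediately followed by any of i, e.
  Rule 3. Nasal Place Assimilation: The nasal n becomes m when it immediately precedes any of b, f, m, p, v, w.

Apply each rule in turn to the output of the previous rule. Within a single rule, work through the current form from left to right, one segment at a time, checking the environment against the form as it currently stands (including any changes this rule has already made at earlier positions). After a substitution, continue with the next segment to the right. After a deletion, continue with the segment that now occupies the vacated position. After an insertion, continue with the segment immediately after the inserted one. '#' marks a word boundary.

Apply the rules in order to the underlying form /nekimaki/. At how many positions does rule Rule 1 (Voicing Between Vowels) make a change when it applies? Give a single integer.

2

Rule 1 Voicing Between Vowels: [nekimaki] → [negimagi]
Rule 2 Velar Palatalization: [negimagi] → [nezimazi]
Rule 3 Nasal Place Assimilation: no change — [nezimazi]
Rule Rule 1 changed 2 position(s).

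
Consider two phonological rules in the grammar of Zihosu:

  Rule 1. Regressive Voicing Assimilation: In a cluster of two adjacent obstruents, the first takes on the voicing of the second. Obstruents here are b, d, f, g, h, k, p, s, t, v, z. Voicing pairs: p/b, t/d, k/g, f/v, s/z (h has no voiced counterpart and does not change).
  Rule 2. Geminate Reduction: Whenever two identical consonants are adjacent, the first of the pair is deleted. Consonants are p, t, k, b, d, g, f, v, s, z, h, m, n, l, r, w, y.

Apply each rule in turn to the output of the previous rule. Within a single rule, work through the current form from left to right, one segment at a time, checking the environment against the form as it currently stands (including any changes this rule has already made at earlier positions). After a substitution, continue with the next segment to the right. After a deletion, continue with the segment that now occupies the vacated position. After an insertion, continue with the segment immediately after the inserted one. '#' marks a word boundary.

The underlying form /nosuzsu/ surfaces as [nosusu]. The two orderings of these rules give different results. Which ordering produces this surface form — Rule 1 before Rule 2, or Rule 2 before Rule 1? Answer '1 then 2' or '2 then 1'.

Order 1 then 2:
  1 Regressive Voicing Assimilation: [nosuzsu] → [nosussu]
  2 Geminate Reduction: [nosussu] → [nosusu]
  result: [nosusu]
Order 2 then 1:
  2 Geminate Reduction: no change — [nosuzsu]
  1 Regressive Voicing Assimilation: [nosuzsu] → [nosussu]
  result: [nosussu]

1 then 2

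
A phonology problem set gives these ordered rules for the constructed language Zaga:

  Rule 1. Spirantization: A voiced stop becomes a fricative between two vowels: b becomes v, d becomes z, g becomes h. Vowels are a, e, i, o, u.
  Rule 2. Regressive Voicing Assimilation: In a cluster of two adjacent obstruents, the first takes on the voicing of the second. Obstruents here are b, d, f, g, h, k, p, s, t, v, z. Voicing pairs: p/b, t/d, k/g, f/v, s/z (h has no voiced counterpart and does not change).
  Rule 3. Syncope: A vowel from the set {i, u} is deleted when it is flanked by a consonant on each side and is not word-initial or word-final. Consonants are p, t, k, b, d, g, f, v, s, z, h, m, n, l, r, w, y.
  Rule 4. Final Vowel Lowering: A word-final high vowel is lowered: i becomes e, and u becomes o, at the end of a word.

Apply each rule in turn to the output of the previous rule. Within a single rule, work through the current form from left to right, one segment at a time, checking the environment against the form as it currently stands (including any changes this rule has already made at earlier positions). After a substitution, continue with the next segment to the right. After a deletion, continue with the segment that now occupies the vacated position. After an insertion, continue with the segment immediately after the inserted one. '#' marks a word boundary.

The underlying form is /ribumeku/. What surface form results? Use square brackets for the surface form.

Rule 1 Spirantization: [ribumeku] → [rivumeku]
Rule 2 Regressive Voicing Assimilation: no change — [rivumeku]
Rule 3 Syncope: [rivumeku] → [rvmeku]
Rule 4 Final Vowel Lowering: [rvmeku] → [rvmeko]

[rvmeko]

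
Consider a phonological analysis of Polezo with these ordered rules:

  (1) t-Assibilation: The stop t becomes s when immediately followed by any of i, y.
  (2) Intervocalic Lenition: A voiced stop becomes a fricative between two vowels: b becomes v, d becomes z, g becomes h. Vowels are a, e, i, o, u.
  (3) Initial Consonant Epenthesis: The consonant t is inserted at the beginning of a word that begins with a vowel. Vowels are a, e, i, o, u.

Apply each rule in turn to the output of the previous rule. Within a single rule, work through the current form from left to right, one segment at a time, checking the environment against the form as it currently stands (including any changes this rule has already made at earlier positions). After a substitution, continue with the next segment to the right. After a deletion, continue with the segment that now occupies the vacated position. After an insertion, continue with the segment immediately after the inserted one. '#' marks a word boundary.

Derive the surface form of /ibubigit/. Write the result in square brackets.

(1) t-Assibilation: no change — [ibubigit]
(2) Intervocalic Lenition: [ibubigit] → [ivuvihit]
(3) Initial Consonant Epenthesis: [ivuvihit] → [tivuvihit]

[tivuvihit]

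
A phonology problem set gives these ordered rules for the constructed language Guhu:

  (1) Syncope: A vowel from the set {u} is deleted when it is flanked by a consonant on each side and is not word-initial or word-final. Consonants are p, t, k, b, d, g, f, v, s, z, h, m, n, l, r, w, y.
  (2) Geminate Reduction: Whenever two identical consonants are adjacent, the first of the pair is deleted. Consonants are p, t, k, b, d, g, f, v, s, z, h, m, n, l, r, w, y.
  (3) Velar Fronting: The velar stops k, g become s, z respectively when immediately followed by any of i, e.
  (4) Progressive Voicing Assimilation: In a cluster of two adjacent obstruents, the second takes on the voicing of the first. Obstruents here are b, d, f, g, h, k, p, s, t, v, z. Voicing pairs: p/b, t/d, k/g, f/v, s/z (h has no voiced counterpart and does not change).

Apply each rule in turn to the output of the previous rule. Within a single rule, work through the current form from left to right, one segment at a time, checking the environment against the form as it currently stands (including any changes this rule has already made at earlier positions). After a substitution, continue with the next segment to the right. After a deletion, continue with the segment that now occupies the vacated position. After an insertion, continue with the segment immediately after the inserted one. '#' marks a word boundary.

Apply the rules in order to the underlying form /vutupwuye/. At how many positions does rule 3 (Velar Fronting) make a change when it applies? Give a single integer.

0

(1) Syncope: [vutupwuye] → [vtpwye]
(2) Geminate Reduction: no change — [vtpwye]
(3) Velar Fronting: no change — [vtpwye]
(4) Progressive Voicing Assimilation: [vtpwye] → [vdbwye]
Rule 3 changed 0 position(s).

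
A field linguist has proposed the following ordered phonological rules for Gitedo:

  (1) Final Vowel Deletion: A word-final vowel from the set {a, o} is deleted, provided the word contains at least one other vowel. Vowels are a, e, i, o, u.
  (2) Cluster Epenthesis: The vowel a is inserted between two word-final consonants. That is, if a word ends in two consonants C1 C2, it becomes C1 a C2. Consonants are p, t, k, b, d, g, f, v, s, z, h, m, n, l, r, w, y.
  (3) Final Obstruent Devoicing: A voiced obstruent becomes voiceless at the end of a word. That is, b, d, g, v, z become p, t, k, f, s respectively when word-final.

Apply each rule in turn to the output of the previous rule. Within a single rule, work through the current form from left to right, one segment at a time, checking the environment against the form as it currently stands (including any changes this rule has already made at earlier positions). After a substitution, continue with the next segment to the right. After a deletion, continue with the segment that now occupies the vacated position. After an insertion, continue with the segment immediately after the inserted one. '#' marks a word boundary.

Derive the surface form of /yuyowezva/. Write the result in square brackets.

[yuyowezaf]

(1) Final Vowel Deletion: [yuyowezva] → [yuyowezv]
(2) Cluster Epenthesis: [yuyowezv] → [yuyowezav]
(3) Final Obstruent Devoicing: [yuyowezav] → [yuyowezaf]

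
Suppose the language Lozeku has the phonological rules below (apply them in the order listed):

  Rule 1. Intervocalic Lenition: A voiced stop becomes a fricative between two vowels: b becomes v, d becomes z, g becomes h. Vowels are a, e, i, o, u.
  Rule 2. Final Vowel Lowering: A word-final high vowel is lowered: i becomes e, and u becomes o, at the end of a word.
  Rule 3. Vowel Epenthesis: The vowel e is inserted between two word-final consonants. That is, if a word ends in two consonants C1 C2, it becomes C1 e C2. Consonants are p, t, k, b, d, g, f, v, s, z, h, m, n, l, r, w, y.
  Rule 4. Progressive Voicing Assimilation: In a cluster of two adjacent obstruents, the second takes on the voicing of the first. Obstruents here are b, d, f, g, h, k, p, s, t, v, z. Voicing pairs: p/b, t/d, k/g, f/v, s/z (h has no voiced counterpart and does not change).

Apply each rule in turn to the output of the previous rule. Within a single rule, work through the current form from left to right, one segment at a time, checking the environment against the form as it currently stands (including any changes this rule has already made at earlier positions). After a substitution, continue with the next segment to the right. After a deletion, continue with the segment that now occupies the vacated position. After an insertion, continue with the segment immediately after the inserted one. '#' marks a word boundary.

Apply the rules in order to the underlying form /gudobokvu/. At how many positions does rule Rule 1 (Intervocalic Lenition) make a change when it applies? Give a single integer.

Rule 1 Intervocalic Lenition: [gudobokvu] → [guzovokvu]
Rule 2 Final Vowel Lowering: [guzovokvu] → [guzovokvo]
Rule 3 Vowel Epenthesis: no change — [guzovokvo]
Rule 4 Progressive Voicing Assimilation: [guzovokvo] → [guzovokfo]
Rule Rule 1 changed 2 position(s).

2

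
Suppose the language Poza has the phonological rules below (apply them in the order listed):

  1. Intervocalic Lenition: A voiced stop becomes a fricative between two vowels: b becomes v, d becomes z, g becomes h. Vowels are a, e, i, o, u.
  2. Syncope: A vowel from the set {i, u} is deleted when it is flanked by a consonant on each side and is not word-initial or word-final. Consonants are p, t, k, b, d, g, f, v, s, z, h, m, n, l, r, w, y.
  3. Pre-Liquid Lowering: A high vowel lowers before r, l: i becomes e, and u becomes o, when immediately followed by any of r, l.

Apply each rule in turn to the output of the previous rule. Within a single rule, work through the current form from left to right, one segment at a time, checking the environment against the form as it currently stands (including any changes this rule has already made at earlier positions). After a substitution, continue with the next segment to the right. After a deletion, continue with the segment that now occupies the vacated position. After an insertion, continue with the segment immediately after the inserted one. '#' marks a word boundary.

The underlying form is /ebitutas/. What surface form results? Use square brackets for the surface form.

1 Intervocalic Lenition: [ebitutas] → [evitutas]
2 Syncope: [evitutas] → [evttas]
3 Pre-Liquid Lowering: no change — [evttas]

[evttas]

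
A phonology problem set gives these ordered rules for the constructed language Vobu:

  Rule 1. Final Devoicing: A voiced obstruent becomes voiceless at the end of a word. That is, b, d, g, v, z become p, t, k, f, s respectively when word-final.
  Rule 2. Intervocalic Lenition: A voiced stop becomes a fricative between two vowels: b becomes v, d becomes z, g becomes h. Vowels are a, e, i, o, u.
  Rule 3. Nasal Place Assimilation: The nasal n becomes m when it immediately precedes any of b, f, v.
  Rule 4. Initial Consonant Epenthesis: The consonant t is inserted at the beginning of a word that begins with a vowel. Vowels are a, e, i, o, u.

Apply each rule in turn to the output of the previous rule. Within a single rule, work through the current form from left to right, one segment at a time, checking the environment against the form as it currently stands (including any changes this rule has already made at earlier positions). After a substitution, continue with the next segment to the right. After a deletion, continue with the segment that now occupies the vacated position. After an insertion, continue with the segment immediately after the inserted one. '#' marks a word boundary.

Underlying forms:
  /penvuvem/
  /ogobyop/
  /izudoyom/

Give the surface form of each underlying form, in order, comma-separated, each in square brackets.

/penvuvem/:
  Rule 1 Final Devoicing: no change — [penvuvem]
  Rule 2 Intervocalic Lenition: no change — [penvuvem]
  Rule 3 Nasal Place Assimilation: [penvuvem] → [pemvuvem]
  Rule 4 Initial Consonant Epenthesis: no change — [pemvuvem]
/ogobyop/:
  Rule 1 Final Devoicing: no change — [ogobyop]
  Rule 2 Intervocalic Lenition: [ogobyop] → [ohobyop]
  Rule 3 Nasal Place Assimilation: no change — [ohobyop]
  Rule 4 Initial Consonant Epenthesis: [ohobyop] → [tohobyop]
/izudoyom/:
  Rule 1 Final Devoicing: no change — [izudoyom]
  Rule 2 Intervocalic Lenition: [izudoyom] → [izuzoyom]
  Rule 3 Nasal Place Assimilation: no change — [izuzoyom]
  Rule 4 Initial Consonant Epenthesis: [izuzoyom] → [tizuzoyom]

[pemvuvem], [tohobyop], [tizuzoyom]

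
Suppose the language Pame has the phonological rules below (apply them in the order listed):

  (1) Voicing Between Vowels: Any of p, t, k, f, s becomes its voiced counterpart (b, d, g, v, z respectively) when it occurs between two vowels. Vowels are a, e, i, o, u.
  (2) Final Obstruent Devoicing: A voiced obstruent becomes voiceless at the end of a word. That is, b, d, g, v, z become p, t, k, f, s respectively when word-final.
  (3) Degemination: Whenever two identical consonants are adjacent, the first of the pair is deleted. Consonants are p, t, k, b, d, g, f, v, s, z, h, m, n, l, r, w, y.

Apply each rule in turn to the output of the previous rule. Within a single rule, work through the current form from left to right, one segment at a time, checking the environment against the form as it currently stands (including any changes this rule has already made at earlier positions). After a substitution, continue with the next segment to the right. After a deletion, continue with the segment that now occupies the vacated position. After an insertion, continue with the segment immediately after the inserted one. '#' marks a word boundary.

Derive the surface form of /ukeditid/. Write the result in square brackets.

[ugedidit]

(1) Voicing Between Vowels: [ukeditid] → [ugedidid]
(2) Final Obstruent Devoicing: [ugedidid] → [ugedidit]
(3) Degemination: no change — [ugedidit]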